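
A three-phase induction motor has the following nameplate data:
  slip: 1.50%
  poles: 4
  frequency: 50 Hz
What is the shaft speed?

n_s = 120f/p = 120×50/4 = 1500 rpm
n = n_s(1 − s) = 1500 × (1 − 0.015) = 1478 rpm

1478 rpm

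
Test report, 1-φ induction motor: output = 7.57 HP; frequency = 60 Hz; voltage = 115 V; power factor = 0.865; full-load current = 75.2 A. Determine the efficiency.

P_out = 7.57 × 746 = 5647 W
P_in = V·I·cosφ = 115 × 75.2 × 0.865 = 7481 W
η = P_out / P_in = 5647 / 7481 = 0.755 = 75.5%

75.5 %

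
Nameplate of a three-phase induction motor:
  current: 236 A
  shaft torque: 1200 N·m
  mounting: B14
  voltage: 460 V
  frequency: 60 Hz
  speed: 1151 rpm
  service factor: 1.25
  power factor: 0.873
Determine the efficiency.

88.1 %

ω = 2π × 1151/60 = 120.5 rad/s; P_out = τω = 1200 × 120.5 = 144600 W
P_in = √3·V_L·I_L·cosφ = 1.732 × 460 × 236 × 0.873 = 164147 W
η = P_out / P_in = 144600 / 164147 = 0.881 = 88.1%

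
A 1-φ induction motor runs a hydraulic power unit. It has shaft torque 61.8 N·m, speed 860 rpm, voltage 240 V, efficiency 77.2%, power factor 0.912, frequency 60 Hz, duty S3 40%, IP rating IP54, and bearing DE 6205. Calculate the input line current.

32.9 A

ω = 2π×860/60 = 90.06 rad/s; P_out = τω = 61.8 × 90.06 = 5566 W
P_in = P_out / η = 5566 / 0.772 = 7210 W
I = P_in / (V·cosφ) = 7210 / (240 × 0.912) = 32.9 A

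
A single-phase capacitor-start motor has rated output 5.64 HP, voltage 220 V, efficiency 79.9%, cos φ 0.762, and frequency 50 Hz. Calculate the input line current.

P_out = 5.64 × 746 = 4207 W
P_in = P_out / η = 4207 / 0.799 = 5265 W
I = P_in / (V·cosφ) = 5265 / (220 × 0.762) = 31.4 A

31.4 A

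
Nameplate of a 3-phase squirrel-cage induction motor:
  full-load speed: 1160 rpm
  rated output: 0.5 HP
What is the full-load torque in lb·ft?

P_out = 0.5 × 746 = 373 W
ω = 2π × 1160/60 = 121.5 rad/s
τ = P_out/ω = 373/121.5 = 3.07 N·m
In lb·ft: 3.07/1.356 = 2.26 lb·ft

2.26 lb·ft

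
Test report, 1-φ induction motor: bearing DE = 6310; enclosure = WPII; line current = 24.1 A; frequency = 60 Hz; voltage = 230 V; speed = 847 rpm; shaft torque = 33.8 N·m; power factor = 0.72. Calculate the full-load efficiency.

ω = 2π × 847/60 = 88.7 rad/s; P_out = τω = 33.8 × 88.7 = 2998 W
P_in = V·I·cosφ = 230 × 24.1 × 0.72 = 3991 W
η = P_out / P_in = 2998 / 3991 = 0.751 = 75.1%

75.1 %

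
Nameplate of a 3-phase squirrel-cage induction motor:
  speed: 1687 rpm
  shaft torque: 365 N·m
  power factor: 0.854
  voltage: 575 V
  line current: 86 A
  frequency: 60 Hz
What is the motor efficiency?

ω = 2π × 1687/60 = 176.7 rad/s; P_out = τω = 365 × 176.7 = 64496 W
P_in = √3·V_L·I_L·cosφ = 1.732 × 575 × 86 × 0.854 = 73143 W
η = P_out / P_in = 64496 / 73143 = 0.882 = 88.2%

88.2 %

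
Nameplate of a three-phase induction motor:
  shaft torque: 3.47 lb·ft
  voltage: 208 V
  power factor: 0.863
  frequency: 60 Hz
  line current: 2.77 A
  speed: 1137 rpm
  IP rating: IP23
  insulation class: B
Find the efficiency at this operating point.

65.0 %

τ = 3.47 lb·ft × 1.356 = 4.705 N·m
ω = 2π × 1137/60 = 119.1 rad/s; P_out = τω = 4.705 × 119.1 = 560 W
P_in = √3·V_L·I_L·cosφ = 1.732 × 208 × 2.77 × 0.863 = 861 W
η = P_out / P_in = 560 / 861 = 0.650 = 65.0%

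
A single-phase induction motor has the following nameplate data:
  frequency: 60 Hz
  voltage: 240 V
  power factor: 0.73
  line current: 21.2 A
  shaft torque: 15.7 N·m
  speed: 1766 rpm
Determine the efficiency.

ω = 2π × 1766/60 = 184.9 rad/s; P_out = τω = 15.7 × 184.9 = 2903 W
P_in = V·I·cosφ = 240 × 21.2 × 0.73 = 3714 W
η = P_out / P_in = 2903 / 3714 = 0.782 = 78.2%

78.2 %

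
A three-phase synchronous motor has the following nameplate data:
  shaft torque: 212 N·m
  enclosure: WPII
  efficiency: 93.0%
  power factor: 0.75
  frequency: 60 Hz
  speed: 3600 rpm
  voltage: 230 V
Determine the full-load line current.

288 A

ω = 2π×3600/60 = 377 rad/s; P_out = τω = 212 × 377 = 79924 W
P_in = P_out / η = 79924 / 0.930 = 85940 W
I_L = P_in / (√3·V_L·cosφ) = 85940 / (1.732 × 230 × 0.75) = 288 A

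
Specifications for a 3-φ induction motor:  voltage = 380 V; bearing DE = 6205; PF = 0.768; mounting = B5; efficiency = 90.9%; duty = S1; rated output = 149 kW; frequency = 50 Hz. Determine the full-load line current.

P_out = 149 kW = 149000 W
P_in = P_out / η = 149000 / 0.909 = 163916 W
I_L = P_in / (√3·V_L·cosφ) = 163916 / (1.732 × 380 × 0.768) = 324 A

324 A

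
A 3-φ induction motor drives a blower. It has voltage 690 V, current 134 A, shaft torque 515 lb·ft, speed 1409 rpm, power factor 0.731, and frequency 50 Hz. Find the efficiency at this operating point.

88.0 %

τ = 515 lb·ft × 1.356 = 698.3 N·m
ω = 2π × 1409/60 = 147.6 rad/s; P_out = τω = 698.3 × 147.6 = 103069 W
P_in = √3·V_L·I_L·cosφ = 1.732 × 690 × 134 × 0.731 = 117063 W
η = P_out / P_in = 103069 / 117063 = 0.880 = 88.0%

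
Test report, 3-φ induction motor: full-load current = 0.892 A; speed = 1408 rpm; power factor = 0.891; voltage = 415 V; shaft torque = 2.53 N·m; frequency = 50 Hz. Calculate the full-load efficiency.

ω = 2π × 1408/60 = 147.4 rad/s; P_out = τω = 2.53 × 147.4 = 373 W
P_in = √3·V_L·I_L·cosφ = 1.732 × 415 × 0.892 × 0.891 = 571 W
η = P_out / P_in = 373 / 571 = 0.653 = 65.3%

65.3 %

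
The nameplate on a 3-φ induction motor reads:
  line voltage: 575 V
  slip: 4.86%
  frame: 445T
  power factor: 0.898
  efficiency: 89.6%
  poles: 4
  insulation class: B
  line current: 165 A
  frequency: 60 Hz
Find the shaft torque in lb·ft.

P_in = √3·V·I·cosφ = 1.732 × 575 × 165 × 0.898 = 147563 W
P_out = η·P_in = 0.896 × 147563 = 132216 W
n_s = 120×60/4 = 1800 rpm; n = 1800×(1−0.0486) = 1713 rpm
ω = 2π×1713/60 = 179.4 rad/s
τ = P_out/ω = 132216/179.4 = 737 N·m
In lb·ft: 737/1.356 = 544 lb·ft

544 lb·ft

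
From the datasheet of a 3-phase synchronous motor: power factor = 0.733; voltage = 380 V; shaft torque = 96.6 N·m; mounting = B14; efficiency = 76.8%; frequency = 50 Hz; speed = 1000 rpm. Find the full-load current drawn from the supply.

ω = 2π×1000/60 = 104.7 rad/s; P_out = τω = 96.6 × 104.7 = 10114 W
P_in = P_out / η = 10114 / 0.768 = 13169 W
I_L = P_in / (√3·V_L·cosφ) = 13169 / (1.732 × 380 × 0.733) = 27.3 A

27.3 A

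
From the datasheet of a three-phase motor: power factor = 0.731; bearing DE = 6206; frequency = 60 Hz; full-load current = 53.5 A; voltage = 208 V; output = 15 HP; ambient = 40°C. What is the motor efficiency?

79.4 %

P_out = 15 × 746 = 11190 W
P_in = √3·V_L·I_L·cosφ = 1.732 × 208 × 53.5 × 0.731 = 14089 W
η = P_out / P_in = 11190 / 14089 = 0.794 = 79.4%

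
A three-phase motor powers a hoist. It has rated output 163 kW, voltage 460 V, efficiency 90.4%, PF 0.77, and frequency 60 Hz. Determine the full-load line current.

294 A

P_out = 163 kW = 163000 W
P_in = P_out / η = 163000 / 0.904 = 180310 W
I_L = P_in / (√3·V_L·cosφ) = 180310 / (1.732 × 460 × 0.77) = 294 A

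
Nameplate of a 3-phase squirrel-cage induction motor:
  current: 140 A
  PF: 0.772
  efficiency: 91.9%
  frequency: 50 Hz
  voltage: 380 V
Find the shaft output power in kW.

P_in = √3·V·I·cosφ = 1.732 × 380 × 140 × 0.772 = 71134 W
P_out = η·P_in = 0.919 × 71134 = 65372 W

65.4 kW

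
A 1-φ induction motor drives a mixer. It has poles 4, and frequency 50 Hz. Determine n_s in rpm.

1500 rpm

n_s = 120f/p = 120×50/4 = 1500 rpm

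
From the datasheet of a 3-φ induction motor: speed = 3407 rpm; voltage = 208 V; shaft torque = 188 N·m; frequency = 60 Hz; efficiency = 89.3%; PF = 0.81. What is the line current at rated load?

ω = 2π×3407/60 = 356.8 rad/s; P_out = τω = 188 × 356.8 = 67078 W
P_in = P_out / η = 67078 / 0.893 = 75115 W
I_L = P_in / (√3·V_L·cosφ) = 75115 / (1.732 × 208 × 0.81) = 257 A

257 A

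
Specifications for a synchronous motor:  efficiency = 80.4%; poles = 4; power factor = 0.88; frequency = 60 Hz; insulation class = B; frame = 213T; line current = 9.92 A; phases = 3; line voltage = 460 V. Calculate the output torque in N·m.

29.7 N·m

P_in = √3·V·I·cosφ = 1.732 × 460 × 9.92 × 0.88 = 6955 W
P_out = η·P_in = 0.804 × 6955 = 5592 W
n = n_s = 120×60/4 = 1800 rpm (synchronous)
ω = 2π×1800/60 = 188.5 rad/s
τ = P_out/ω = 5592/188.5 = 29.7 N·m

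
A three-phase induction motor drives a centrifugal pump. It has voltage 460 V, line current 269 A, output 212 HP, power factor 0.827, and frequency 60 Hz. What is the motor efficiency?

89.2 %

P_out = 212 × 746 = 158152 W
P_in = √3·V_L·I_L·cosφ = 1.732 × 460 × 269 × 0.827 = 177241 W
η = P_out / P_in = 158152 / 177241 = 0.892 = 89.2%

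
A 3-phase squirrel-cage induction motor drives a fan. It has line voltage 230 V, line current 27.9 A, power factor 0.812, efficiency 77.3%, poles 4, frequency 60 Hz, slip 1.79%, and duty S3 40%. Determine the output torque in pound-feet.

27.8 lb·ft

P_in = √3·V·I·cosφ = 1.732 × 230 × 27.9 × 0.812 = 9025 W
P_out = η·P_in = 0.773 × 9025 = 6976 W
n_s = 120×60/4 = 1800 rpm; n = 1800×(1−0.0179) = 1768 rpm
ω = 2π×1768/60 = 185.1 rad/s
τ = P_out/ω = 6976/185.1 = 37.69 N·m
In lb·ft: 37.69/1.356 = 27.8 lb·ft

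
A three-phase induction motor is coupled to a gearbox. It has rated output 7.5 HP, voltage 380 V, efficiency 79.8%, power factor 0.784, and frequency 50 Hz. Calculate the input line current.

P_out = 7.5 × 746 = 5595 W
P_in = P_out / η = 5595 / 0.798 = 7011 W
I_L = P_in / (√3·V_L·cosφ) = 7011 / (1.732 × 380 × 0.784) = 13.6 A

13.6 A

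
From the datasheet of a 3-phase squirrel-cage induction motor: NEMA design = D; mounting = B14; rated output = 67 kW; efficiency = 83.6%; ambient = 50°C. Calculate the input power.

P_out = 67000 W
P_in = P_out/η = 67000/0.836 = 80144 W = 80.1 kW

80.1 kW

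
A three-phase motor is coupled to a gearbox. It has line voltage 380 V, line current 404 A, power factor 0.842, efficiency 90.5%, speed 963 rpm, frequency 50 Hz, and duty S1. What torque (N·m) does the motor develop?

2010 N·m

P_in = √3·V·I·cosφ = 1.732 × 380 × 404 × 0.842 = 223885 W
P_out = η·P_in = 0.905 × 223885 = 202616 W
n = 963 rpm
ω = 2π×963/60 = 100.8 rad/s
τ = P_out/ω = 202616/100.8 = 2010 N·m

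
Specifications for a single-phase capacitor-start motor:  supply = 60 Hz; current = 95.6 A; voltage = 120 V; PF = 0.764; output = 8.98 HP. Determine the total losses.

P_in = V·I·cosφ = 120×95.6×0.764 = 8765 W
P_out = 8.98×746 = 6699 W
Losses = P_in − P_out = 8765 − 6699 = 2066 W

2.07 kW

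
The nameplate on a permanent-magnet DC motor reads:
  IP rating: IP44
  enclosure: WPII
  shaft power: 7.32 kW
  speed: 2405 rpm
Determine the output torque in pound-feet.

21.4 lb·ft

ω = 2π × 2405/60 = 251.9 rad/s
τ = P/ω = 7320/251.9 = 29.06 N·m
In lb·ft: 29.06/1.356 = 21.4 lb·ft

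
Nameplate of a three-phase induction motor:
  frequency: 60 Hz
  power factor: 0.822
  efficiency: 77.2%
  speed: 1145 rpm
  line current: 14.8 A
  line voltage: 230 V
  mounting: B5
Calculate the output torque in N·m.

P_in = √3·V·I·cosφ = 1.732 × 230 × 14.8 × 0.822 = 4846 W
P_out = η·P_in = 0.772 × 4846 = 3741 W
n = 1145 rpm
ω = 2π×1145/60 = 119.9 rad/s
τ = P_out/ω = 3741/119.9 = 31.2 N·m

31.2 N·m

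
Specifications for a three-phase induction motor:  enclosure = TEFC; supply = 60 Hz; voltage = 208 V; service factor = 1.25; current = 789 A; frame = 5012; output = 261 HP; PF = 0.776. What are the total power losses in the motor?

P_in = √3·V·I·cosφ = 1.732×208×789×0.776 = 220572 W
P_out = 261×746 = 194706 W
Losses = P_in − P_out = 220572 − 194706 = 25866 W

25900 W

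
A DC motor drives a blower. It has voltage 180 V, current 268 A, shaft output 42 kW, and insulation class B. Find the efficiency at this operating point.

87.1 %

P_out = 42 kW = 42000 W
P_in = V·I = 180 × 268 = 48240 W
η = P_out / P_in = 42000 / 48240 = 0.871 = 87.1%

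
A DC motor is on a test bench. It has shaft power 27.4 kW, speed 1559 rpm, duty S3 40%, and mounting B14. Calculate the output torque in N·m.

168 N·m

ω = 2π × 1559/60 = 163.3 rad/s
τ = P/ω = 27400/163.3 = 168 N·m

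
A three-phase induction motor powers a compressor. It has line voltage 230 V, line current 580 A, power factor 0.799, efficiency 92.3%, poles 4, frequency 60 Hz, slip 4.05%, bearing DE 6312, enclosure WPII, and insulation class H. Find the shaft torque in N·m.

942 N·m

P_in = √3·V·I·cosφ = 1.732 × 230 × 580 × 0.799 = 184608 W
P_out = η·P_in = 0.923 × 184608 = 170393 W
n_s = 120×60/4 = 1800 rpm; n = 1800×(1−0.0405) = 1727 rpm
ω = 2π×1727/60 = 180.9 rad/s
τ = P_out/ω = 170393/180.9 = 942 N·m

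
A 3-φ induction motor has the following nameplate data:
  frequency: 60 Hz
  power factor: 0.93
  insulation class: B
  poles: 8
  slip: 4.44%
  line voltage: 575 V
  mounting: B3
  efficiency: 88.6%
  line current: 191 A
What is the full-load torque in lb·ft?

1280 lb·ft

P_in = √3·V·I·cosφ = 1.732 × 575 × 191 × 0.93 = 176902 W
P_out = η·P_in = 0.886 × 176902 = 156735 W
n_s = 120×60/8 = 900 rpm; n = 900×(1−0.0444) = 860 rpm
ω = 2π×860/60 = 90.06 rad/s
τ = P_out/ω = 156735/90.06 = 1740 N·m
In lb·ft: 1740/1.356 = 1280 lb·ft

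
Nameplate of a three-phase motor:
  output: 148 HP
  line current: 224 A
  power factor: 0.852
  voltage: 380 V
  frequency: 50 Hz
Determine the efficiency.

P_out = 148 × 746 = 110408 W
P_in = √3·V_L·I_L·cosφ = 1.732 × 380 × 224 × 0.852 = 125609 W
η = P_out / P_in = 110408 / 125609 = 0.879 = 87.9%

87.9 %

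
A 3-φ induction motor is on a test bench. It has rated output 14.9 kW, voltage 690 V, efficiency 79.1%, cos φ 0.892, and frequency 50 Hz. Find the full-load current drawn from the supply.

17.7 A

P_out = 14.9 kW = 14900 W
P_in = P_out / η = 14900 / 0.791 = 18837 W
I_L = P_in / (√3·V_L·cosφ) = 18837 / (1.732 × 690 × 0.892) = 17.7 A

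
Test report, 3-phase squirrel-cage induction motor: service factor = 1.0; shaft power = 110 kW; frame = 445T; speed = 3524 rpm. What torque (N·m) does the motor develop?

298 N·m

ω = 2π × 3524/60 = 369 rad/s
τ = P/ω = 110000/369 = 298 N·m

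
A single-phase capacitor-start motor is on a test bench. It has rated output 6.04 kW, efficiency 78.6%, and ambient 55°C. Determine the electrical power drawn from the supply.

7.68 kW

P_out = 6040 W
P_in = P_out/η = 6040/0.786 = 7684 W = 7.68 kW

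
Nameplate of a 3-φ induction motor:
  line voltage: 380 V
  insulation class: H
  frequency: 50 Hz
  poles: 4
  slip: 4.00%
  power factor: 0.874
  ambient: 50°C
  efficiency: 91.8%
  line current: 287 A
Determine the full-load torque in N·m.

1010 N·m

P_in = √3·V·I·cosφ = 1.732 × 380 × 287 × 0.874 = 165092 W
P_out = η·P_in = 0.918 × 165092 = 151554 W
n_s = 120×50/4 = 1500 rpm; n = 1500×(1−0.04) = 1440 rpm
ω = 2π×1440/60 = 150.8 rad/s
τ = P_out/ω = 151554/150.8 = 1010 N·m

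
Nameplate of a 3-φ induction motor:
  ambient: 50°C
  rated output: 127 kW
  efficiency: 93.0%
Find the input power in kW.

P_out = 127000 W
P_in = P_out/η = 127000/0.93 = 136559 W = 137 kW

137 kW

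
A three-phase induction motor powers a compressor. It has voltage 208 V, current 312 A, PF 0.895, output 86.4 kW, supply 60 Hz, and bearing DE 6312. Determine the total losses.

P_in = √3·V·I·cosφ = 1.732×208×312×0.895 = 100598 W
P_out = 86400 W
Losses = P_in − P_out = 100598 − 86400 = 14198 W

14200 W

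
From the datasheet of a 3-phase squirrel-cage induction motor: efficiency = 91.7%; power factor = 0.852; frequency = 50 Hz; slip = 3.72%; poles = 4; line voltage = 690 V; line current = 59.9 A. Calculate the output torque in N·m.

P_in = √3·V·I·cosφ = 1.732 × 690 × 59.9 × 0.852 = 60991 W
P_out = η·P_in = 0.917 × 60991 = 55929 W
n_s = 120×50/4 = 1500 rpm; n = 1500×(1−0.0372) = 1444 rpm
ω = 2π×1444/60 = 151.2 rad/s
τ = P_out/ω = 55929/151.2 = 370 N·m

370 N·m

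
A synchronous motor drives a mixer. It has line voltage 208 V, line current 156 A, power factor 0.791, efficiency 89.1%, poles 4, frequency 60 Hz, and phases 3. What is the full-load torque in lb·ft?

P_in = √3·V·I·cosφ = 1.732 × 208 × 156 × 0.791 = 44454 W
P_out = η·P_in = 0.891 × 44454 = 39609 W
n = n_s = 120×60/4 = 1800 rpm (synchronous)
ω = 2π×1800/60 = 188.5 rad/s
τ = P_out/ω = 39609/188.5 = 210.1 N·m
In lb·ft: 210.1/1.356 = 155 lb·ft

155 lb·ft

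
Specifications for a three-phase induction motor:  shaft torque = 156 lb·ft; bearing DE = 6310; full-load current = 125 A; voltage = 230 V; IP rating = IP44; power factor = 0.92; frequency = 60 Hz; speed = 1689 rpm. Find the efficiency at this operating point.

81.7 %

τ = 156 lb·ft × 1.356 = 211.5 N·m
ω = 2π × 1689/60 = 176.9 rad/s; P_out = τω = 211.5 × 176.9 = 37414 W
P_in = √3·V_L·I_L·cosφ = 1.732 × 230 × 125 × 0.92 = 45811 W
η = P_out / P_in = 37414 / 45811 = 0.817 = 81.7%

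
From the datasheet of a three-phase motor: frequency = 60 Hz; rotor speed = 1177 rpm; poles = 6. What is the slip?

n_s = 120f/p = 120×60/6 = 1200 rpm
s = (n_s − n)/n_s = (1200 − 1177)/1200 = 0.0192

1.9 %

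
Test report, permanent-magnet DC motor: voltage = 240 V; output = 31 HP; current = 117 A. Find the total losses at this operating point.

4950 W

P_in = V·I = 240×117 = 28080 W
P_out = 31×746 = 23126 W
Losses = P_in − P_out = 28080 − 23126 = 4954 W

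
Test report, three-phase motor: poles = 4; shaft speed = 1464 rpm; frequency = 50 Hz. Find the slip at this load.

n_s = 120f/p = 120×50/4 = 1500 rpm
s = (n_s − n)/n_s = (1500 − 1464)/1500 = 0.0240

2.40 %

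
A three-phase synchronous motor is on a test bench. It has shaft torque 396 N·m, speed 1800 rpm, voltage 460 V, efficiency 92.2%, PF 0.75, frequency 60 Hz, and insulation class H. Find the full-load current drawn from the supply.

ω = 2π×1800/60 = 188.5 rad/s; P_out = τω = 396 × 188.5 = 74646 W
P_in = P_out / η = 74646 / 0.922 = 80961 W
I_L = P_in / (√3·V_L·cosφ) = 80961 / (1.732 × 460 × 0.75) = 135 A

135 A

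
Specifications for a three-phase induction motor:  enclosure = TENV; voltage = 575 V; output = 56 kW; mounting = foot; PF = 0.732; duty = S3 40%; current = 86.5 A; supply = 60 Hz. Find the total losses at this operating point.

7060 W

P_in = √3·V·I·cosφ = 1.732×575×86.5×0.732 = 63058 W
P_out = 56000 W
Losses = P_in − P_out = 63058 − 56000 = 7058 W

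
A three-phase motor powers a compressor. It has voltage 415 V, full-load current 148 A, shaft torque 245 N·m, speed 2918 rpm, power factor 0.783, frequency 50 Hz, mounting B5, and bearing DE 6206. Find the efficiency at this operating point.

89.9 %

ω = 2π × 2918/60 = 305.6 rad/s; P_out = τω = 245 × 305.6 = 74872 W
P_in = √3·V_L·I_L·cosφ = 1.732 × 415 × 148 × 0.783 = 83295 W
η = P_out / P_in = 74872 / 83295 = 0.899 = 89.9%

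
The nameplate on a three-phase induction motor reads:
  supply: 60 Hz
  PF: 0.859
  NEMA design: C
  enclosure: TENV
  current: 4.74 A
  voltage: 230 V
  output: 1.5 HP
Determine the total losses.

P_in = √3·V·I·cosφ = 1.732×230×4.74×0.859 = 1622 W
P_out = 1.5×746 = 1119 W
Losses = P_in − P_out = 1622 − 1119 = 503 W

503 W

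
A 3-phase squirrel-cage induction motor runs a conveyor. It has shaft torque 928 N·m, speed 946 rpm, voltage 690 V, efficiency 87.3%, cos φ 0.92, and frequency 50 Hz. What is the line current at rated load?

95.8 A

ω = 2π×946/60 = 99.06 rad/s; P_out = τω = 928 × 99.06 = 91928 W
P_in = P_out / η = 91928 / 0.873 = 105301 W
I_L = P_in / (√3·V_L·cosφ) = 105301 / (1.732 × 690 × 0.92) = 95.8 A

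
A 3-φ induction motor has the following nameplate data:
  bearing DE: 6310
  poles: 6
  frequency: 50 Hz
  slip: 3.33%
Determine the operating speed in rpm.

n_s = 120f/p = 120×50/6 = 1000 rpm
n = n_s(1 − s) = 1000 × (1 − 0.0333) = 967 rpm

967 rpm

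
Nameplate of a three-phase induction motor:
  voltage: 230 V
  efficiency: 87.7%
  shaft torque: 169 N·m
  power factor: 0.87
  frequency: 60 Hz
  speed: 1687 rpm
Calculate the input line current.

98.2 A

ω = 2π×1687/60 = 176.7 rad/s; P_out = τω = 169 × 176.7 = 29862 W
P_in = P_out / η = 29862 / 0.877 = 34050 W
I_L = P_in / (√3·V_L·cosφ) = 34050 / (1.732 × 230 × 0.87) = 98.2 A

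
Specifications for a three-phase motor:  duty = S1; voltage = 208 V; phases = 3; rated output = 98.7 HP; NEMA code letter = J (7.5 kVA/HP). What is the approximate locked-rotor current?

S_LR = 7.5 × 98.7 = 740.25 kVA
I_LR = S_LR/(√3·V_L) = 740250/(1.732×208) = 2050 A

2050 A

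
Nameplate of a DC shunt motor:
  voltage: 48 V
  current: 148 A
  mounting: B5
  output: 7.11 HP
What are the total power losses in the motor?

1.8 kW

P_in = V·I = 48×148 = 7104 W
P_out = 7.11×746 = 5304 W
Losses = P_in − P_out = 7104 − 5304 = 1800 W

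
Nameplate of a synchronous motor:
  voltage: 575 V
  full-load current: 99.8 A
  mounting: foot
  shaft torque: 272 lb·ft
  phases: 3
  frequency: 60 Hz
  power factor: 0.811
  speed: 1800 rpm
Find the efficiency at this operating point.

τ = 272 lb·ft × 1.356 = 368.8 N·m
ω = 2π × 1800/60 = 188.5 rad/s; P_out = τω = 368.8 × 188.5 = 69519 W
P_in = √3·V_L·I_L·cosφ = 1.732 × 575 × 99.8 × 0.811 = 80606 W
η = P_out / P_in = 69519 / 80606 = 0.862 = 86.2%

86.2 %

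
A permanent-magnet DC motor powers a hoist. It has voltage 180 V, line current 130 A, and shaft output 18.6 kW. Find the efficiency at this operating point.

79.5 %

P_out = 18.6 kW = 18600 W
P_in = V·I = 180 × 130 = 23400 W
η = P_out / P_in = 18600 / 23400 = 0.795 = 79.5%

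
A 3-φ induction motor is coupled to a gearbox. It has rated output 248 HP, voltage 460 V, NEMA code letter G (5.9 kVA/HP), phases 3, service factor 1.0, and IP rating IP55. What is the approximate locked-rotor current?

1840 A

S_LR = 5.9 × 248 = 1463.2 kVA
I_LR = S_LR/(√3·V_L) = 1463200/(1.732×460) = 1840 A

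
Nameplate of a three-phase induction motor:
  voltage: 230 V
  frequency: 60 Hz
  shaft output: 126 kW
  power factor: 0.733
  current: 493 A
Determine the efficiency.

P_out = 126 kW = 126000 W
P_in = √3·V_L·I_L·cosφ = 1.732 × 230 × 493 × 0.733 = 143955 W
η = P_out / P_in = 126000 / 143955 = 0.875 = 87.5%

87.5 %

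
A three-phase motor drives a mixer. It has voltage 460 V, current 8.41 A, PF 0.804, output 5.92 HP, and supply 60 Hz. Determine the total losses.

971 W

P_in = √3·V·I·cosφ = 1.732×460×8.41×0.804 = 5387 W
P_out = 5.92×746 = 4416 W
Losses = P_in − P_out = 5387 − 4416 = 971 W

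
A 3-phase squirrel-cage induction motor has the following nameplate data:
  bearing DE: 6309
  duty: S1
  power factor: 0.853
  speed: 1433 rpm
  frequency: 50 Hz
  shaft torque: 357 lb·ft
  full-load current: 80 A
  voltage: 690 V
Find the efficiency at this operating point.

τ = 357 lb·ft × 1.356 = 484.1 N·m
ω = 2π × 1433/60 = 150.1 rad/s; P_out = τω = 484.1 × 150.1 = 72663 W
P_in = √3·V_L·I_L·cosφ = 1.732 × 690 × 80 × 0.853 = 81552 W
η = P_out / P_in = 72663 / 81552 = 0.891 = 89.1%

89.1 %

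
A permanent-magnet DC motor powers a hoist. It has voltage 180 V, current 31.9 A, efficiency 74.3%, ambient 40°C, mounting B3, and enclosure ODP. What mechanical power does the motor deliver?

4.27 kW

P_in = V·I = 180 × 31.9 = 5742 W
P_out = η·P_in = 0.743 × 5742 = 4266 W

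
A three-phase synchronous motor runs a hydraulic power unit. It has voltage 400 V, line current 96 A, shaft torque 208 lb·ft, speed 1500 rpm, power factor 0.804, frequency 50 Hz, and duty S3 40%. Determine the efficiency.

82.8 %

τ = 208 lb·ft × 1.356 = 282 N·m
ω = 2π × 1500/60 = 157.1 rad/s; P_out = τω = 282 × 157.1 = 44302 W
P_in = √3·V_L·I_L·cosφ = 1.732 × 400 × 96 × 0.804 = 53473 W
η = P_out / P_in = 44302 / 53473 = 0.828 = 82.8%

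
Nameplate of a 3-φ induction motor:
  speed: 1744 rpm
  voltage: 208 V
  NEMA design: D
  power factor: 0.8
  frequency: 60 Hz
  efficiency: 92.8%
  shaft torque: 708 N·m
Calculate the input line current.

ω = 2π×1744/60 = 182.6 rad/s; P_out = τω = 708 × 182.6 = 129281 W
P_in = P_out / η = 129281 / 0.928 = 139311 W
I_L = P_in / (√3·V_L·cosφ) = 139311 / (1.732 × 208 × 0.8) = 483 A

483 A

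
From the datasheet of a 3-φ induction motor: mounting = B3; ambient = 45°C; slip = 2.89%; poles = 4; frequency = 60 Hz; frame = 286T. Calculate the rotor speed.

1748 rpm

n_s = 120f/p = 120×60/4 = 1800 rpm
n = n_s(1 − s) = 1800 × (1 − 0.0289) = 1748 rpm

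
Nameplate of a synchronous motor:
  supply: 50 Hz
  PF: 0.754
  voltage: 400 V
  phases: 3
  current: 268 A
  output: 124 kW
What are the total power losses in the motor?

P_in = √3·V·I·cosφ = 1.732×400×268×0.754 = 139995 W
P_out = 124000 W
Losses = P_in − P_out = 139995 − 124000 = 15995 W

16000 W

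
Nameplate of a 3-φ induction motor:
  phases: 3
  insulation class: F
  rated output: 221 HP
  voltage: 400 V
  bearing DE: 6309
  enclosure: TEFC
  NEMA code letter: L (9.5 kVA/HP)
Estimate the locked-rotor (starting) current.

3030 A

S_LR = 9.5 × 221 = 2099.5 kVA
I_LR = S_LR/(√3·V_L) = 2099500/(1.732×400) = 3030 A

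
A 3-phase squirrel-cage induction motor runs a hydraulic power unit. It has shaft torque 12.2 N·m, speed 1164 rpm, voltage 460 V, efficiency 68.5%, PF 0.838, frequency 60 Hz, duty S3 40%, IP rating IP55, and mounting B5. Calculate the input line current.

ω = 2π×1164/60 = 121.9 rad/s; P_out = τω = 12.2 × 121.9 = 1487 W
P_in = P_out / η = 1487 / 0.685 = 2171 W
I_L = P_in / (√3·V_L·cosφ) = 2171 / (1.732 × 460 × 0.838) = 3.25 A

3.25 A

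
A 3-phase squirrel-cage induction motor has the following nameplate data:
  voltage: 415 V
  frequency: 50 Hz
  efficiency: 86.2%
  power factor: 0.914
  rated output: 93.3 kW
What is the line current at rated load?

165 A

P_out = 93.3 kW = 93300 W
P_in = P_out / η = 93300 / 0.862 = 108237 W
I_L = P_in / (√3·V_L·cosφ) = 108237 / (1.732 × 415 × 0.914) = 165 A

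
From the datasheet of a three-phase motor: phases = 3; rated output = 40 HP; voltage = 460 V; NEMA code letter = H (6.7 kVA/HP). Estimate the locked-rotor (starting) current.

S_LR = 6.7 × 40 = 268 kVA
I_LR = S_LR/(√3·V_L) = 268000/(1.732×460) = 336 A

336 A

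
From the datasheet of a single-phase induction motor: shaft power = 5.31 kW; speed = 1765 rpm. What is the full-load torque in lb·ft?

ω = 2π × 1765/60 = 184.8 rad/s
τ = P/ω = 5310/184.8 = 28.73 N·m
In lb·ft: 28.73/1.356 = 21.2 lb·ft

21.2 lb·ft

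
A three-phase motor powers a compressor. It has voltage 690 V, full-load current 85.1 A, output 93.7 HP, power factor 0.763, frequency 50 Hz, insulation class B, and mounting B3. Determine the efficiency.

P_out = 93.7 × 746 = 69900 W
P_in = √3·V_L·I_L·cosφ = 1.732 × 690 × 85.1 × 0.763 = 77598 W
η = P_out / P_in = 69900 / 77598 = 0.901 = 90.1%

90.1 %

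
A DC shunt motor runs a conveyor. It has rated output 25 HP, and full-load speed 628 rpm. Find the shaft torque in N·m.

P_out = 25 × 746 = 18650 W
ω = 2π × 628/60 = 65.76 rad/s
τ = P_out/ω = 18650/65.76 = 284 N·m

284 N·m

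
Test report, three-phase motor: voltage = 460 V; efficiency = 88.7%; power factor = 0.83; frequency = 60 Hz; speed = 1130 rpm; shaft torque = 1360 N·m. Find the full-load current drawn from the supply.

ω = 2π×1130/60 = 118.3 rad/s; P_out = τω = 1360 × 118.3 = 160888 W
P_in = P_out / η = 160888 / 0.887 = 181384 W
I_L = P_in / (√3·V_L·cosφ) = 181384 / (1.732 × 460 × 0.83) = 274 A

274 A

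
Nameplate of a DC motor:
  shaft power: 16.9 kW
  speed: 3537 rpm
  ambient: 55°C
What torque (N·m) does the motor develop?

ω = 2π × 3537/60 = 370.4 rad/s
τ = P/ω = 16900/370.4 = 45.6 N·m

45.6 N·m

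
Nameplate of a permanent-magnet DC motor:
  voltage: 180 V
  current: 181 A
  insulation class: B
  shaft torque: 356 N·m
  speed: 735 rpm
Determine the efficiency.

84.1 %

ω = 2π × 735/60 = 76.97 rad/s; P_out = τω = 356 × 76.97 = 27401 W
P_in = V·I = 180 × 181 = 32580 W
η = P_out / P_in = 27401 / 32580 = 0.841 = 84.1%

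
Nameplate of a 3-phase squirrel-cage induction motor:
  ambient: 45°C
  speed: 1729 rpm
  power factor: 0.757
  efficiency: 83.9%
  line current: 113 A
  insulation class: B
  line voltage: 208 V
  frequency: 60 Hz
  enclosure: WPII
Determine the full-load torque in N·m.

143 N·m

P_in = √3·V·I·cosφ = 1.732 × 208 × 113 × 0.757 = 30817 W
P_out = η·P_in = 0.839 × 30817 = 25855 W
n = 1729 rpm
ω = 2π×1729/60 = 181.1 rad/s
τ = P_out/ω = 25855/181.1 = 143 N·m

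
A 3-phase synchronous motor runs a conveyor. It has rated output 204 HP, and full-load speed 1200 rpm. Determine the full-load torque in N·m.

1210 N·m

P_out = 204 × 746 = 152184 W
ω = 2π × 1200/60 = 125.7 rad/s
τ = P_out/ω = 152184/125.7 = 1210 N·m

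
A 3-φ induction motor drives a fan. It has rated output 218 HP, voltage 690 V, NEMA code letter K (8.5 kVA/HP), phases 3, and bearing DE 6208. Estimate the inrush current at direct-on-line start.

1550 A

S_LR = 8.5 × 218 = 1853 kVA
I_LR = S_LR/(√3·V_L) = 1853000/(1.732×690) = 1550 A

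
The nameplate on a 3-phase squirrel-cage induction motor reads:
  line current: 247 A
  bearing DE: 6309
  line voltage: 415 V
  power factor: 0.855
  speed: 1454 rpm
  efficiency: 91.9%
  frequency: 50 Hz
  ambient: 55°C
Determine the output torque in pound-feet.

P_in = √3·V·I·cosφ = 1.732 × 415 × 247 × 0.855 = 151796 W
P_out = η·P_in = 0.919 × 151796 = 139501 W
n = 1454 rpm
ω = 2π×1454/60 = 152.3 rad/s
τ = P_out/ω = 139501/152.3 = 916 N·m
In lb·ft: 916/1.356 = 676 lb·ft

676 lb·ft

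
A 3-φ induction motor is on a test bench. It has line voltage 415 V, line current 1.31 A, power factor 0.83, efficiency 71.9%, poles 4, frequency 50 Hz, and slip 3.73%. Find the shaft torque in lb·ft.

P_in = √3·V·I·cosφ = 1.732 × 415 × 1.31 × 0.83 = 782 W
P_out = η·P_in = 0.719 × 782 = 562 W
n_s = 120×50/4 = 1500 rpm; n = 1500×(1−0.0373) = 1444 rpm
ω = 2π×1444/60 = 151.2 rad/s
τ = P_out/ω = 562/151.2 = 3.717 N·m
In lb·ft: 3.717/1.356 = 2.74 lb·ft

2.74 lb·ft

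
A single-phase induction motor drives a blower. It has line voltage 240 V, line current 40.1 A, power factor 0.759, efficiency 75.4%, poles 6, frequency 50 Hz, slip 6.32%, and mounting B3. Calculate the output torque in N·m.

56.1 N·m

P_in = V·I·cosφ = 240 × 40.1 × 0.759 = 7305 W
P_out = η·P_in = 0.754 × 7305 = 5508 W
n_s = 120×50/6 = 1000 rpm; n = 1000×(1−0.0632) = 937 rpm
ω = 2π×937/60 = 98.12 rad/s
τ = P_out/ω = 5508/98.12 = 56.1 N·m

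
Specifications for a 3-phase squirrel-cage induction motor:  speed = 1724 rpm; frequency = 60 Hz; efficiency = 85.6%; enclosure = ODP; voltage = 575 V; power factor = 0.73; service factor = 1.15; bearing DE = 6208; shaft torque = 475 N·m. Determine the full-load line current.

138 A

ω = 2π×1724/60 = 180.5 rad/s; P_out = τω = 475 × 180.5 = 85738 W
P_in = P_out / η = 85738 / 0.856 = 100161 W
I_L = P_in / (√3·V_L·cosφ) = 100161 / (1.732 × 575 × 0.73) = 138 A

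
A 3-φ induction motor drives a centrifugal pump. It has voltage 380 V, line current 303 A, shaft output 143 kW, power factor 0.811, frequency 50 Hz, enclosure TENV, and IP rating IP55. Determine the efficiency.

88.4 %

P_out = 143 kW = 143000 W
P_in = √3·V_L·I_L·cosφ = 1.732 × 380 × 303 × 0.811 = 161732 W
η = P_out / P_in = 143000 / 161732 = 0.884 = 88.4%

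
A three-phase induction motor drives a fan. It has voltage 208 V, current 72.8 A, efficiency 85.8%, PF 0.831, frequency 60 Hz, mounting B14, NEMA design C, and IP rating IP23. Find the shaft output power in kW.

P_in = √3·V·I·cosφ = 1.732 × 208 × 72.8 × 0.831 = 21794 W
P_out = η·P_in = 0.858 × 21794 = 18699 W

18.7 kW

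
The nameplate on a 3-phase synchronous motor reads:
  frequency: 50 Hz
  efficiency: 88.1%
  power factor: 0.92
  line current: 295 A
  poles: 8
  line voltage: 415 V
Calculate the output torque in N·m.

P_in = √3·V·I·cosφ = 1.732 × 415 × 295 × 0.92 = 195077 W
P_out = η·P_in = 0.881 × 195077 = 171863 W
n = n_s = 120×50/8 = 750 rpm (synchronous)
ω = 2π×750/60 = 78.54 rad/s
τ = P_out/ω = 171863/78.54 = 2190 N·m

2190 N·m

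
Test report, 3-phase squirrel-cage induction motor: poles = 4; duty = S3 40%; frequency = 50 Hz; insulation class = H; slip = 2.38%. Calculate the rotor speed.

n_s = 120f/p = 120×50/4 = 1500 rpm
n = n_s(1 − s) = 1500 × (1 − 0.0238) = 1464 rpm

1464 rpm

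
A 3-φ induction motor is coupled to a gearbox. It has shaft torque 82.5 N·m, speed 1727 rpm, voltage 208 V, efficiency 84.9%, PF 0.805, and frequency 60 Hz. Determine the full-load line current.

60.6 A

ω = 2π×1727/60 = 180.9 rad/s; P_out = τω = 82.5 × 180.9 = 14924 W
P_in = P_out / η = 14924 / 0.849 = 17578 W
I_L = P_in / (√3·V_L·cosφ) = 17578 / (1.732 × 208 × 0.805) = 60.6 A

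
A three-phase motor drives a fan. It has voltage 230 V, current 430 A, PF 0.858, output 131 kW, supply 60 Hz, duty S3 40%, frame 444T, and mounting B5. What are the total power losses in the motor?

P_in = √3·V·I·cosφ = 1.732×230×430×0.858 = 146971 W
P_out = 131000 W
Losses = P_in − P_out = 146971 − 131000 = 15971 W

16 kW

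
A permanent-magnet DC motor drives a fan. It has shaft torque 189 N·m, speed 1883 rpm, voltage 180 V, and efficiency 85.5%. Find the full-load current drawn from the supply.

ω = 2π×1883/60 = 197.2 rad/s; P_out = τω = 189 × 197.2 = 37271 W
P_in = P_out / η = 37271 / 0.855 = 43592 W
I = P_in / V = 43592 / 180 = 242 A

242 A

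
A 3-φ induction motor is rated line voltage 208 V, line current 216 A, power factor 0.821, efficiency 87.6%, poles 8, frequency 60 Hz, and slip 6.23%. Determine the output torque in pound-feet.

P_in = √3·V·I·cosφ = 1.732 × 208 × 216 × 0.821 = 63886 W
P_out = η·P_in = 0.876 × 63886 = 55964 W
n_s = 120×60/8 = 900 rpm; n = 900×(1−0.0623) = 844 rpm
ω = 2π×844/60 = 88.38 rad/s
τ = P_out/ω = 55964/88.38 = 633.2 N·m
In lb·ft: 633.2/1.356 = 467 lb·ft

467 lb·ft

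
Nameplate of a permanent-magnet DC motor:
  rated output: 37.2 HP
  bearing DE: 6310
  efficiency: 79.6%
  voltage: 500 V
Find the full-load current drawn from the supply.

69.7 A

P_out = 37.2 × 746 = 27751 W
P_in = P_out / η = 27751 / 0.796 = 34863 W
I = P_in / V = 34863 / 500 = 69.7 A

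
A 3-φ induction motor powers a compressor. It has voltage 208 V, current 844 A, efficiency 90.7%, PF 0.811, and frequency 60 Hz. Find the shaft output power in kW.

224 kW

P_in = √3·V·I·cosφ = 1.732 × 208 × 844 × 0.811 = 246589 W
P_out = η·P_in = 0.907 × 246589 = 223656 W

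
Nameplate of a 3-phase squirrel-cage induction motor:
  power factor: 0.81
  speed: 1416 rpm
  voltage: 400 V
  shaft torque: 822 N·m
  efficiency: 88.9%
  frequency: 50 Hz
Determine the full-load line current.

244 A

ω = 2π×1416/60 = 148.3 rad/s; P_out = τω = 822 × 148.3 = 121903 W
P_in = P_out / η = 121903 / 0.889 = 137124 W
I_L = P_in / (√3·V_L·cosφ) = 137124 / (1.732 × 400 × 0.81) = 244 A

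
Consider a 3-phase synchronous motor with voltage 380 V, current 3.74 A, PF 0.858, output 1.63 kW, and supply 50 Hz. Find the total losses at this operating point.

P_in = √3·V·I·cosφ = 1.732×380×3.74×0.858 = 2112 W
P_out = 1630 W
Losses = P_in − P_out = 2112 − 1630 = 482 W

482 W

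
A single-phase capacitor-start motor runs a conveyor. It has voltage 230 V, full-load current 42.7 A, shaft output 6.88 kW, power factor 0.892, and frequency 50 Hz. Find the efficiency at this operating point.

P_out = 6.88 kW = 6880 W
P_in = V·I·cosφ = 230 × 42.7 × 0.892 = 8760 W
η = P_out / P_in = 6880 / 8760 = 0.785 = 78.5%

78.5 %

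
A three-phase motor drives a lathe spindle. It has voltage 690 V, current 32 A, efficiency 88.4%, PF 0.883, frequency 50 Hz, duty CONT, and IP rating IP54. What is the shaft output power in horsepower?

40 HP

P_in = √3·V·I·cosφ = 1.732 × 690 × 32 × 0.883 = 33768 W
P_out = η·P_in = 0.884 × 33768 = 29851 W
= 29851/746 = 40 HP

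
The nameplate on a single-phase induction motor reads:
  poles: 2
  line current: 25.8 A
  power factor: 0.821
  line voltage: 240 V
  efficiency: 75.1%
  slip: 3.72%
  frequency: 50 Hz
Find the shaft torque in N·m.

12.6 N·m

P_in = V·I·cosφ = 240 × 25.8 × 0.821 = 5084 W
P_out = η·P_in = 0.751 × 5084 = 3818 W
n_s = 120×50/2 = 3000 rpm; n = 3000×(1−0.0372) = 2888 rpm
ω = 2π×2888/60 = 302.4 rad/s
τ = P_out/ω = 3818/302.4 = 12.6 N·m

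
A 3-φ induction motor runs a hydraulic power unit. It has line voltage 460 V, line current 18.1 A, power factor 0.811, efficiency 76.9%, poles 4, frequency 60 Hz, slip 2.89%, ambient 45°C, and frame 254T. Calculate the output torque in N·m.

P_in = √3·V·I·cosφ = 1.732 × 460 × 18.1 × 0.811 = 11695 W
P_out = η·P_in = 0.769 × 11695 = 8993 W
n_s = 120×60/4 = 1800 rpm; n = 1800×(1−0.0289) = 1748 rpm
ω = 2π×1748/60 = 183.1 rad/s
τ = P_out/ω = 8993/183.1 = 49.1 N·m

49.1 N·m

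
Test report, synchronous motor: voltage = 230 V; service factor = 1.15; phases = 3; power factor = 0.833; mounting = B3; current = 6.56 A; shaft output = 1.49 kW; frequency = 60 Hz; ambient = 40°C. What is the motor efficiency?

P_out = 1.49 kW = 1490 W
P_in = √3·V_L·I_L·cosφ = 1.732 × 230 × 6.56 × 0.833 = 2177 W
η = P_out / P_in = 1490 / 2177 = 0.684 = 68.4%

68.4 %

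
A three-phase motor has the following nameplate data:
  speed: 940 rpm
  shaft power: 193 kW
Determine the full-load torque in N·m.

ω = 2π × 940/60 = 98.44 rad/s
τ = P/ω = 193000/98.44 = 1960 N·m

1960 N·m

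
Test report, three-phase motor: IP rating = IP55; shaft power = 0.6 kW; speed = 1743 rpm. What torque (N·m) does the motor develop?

ω = 2π × 1743/60 = 182.5 rad/s
τ = P/ω = 600/182.5 = 3.29 N·m

3.29 N·m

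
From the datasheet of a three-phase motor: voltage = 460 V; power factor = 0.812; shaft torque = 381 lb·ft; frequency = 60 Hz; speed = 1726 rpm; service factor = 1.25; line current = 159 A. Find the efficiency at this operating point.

90.8 %

τ = 381 lb·ft × 1.356 = 516.6 N·m
ω = 2π × 1726/60 = 180.7 rad/s; P_out = τω = 516.6 × 180.7 = 93350 W
P_in = √3·V_L·I_L·cosφ = 1.732 × 460 × 159 × 0.812 = 102863 W
η = P_out / P_in = 93350 / 102863 = 0.908 = 90.8%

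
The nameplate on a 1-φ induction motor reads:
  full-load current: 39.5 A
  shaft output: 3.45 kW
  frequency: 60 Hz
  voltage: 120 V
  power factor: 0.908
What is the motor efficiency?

80.2 %

P_out = 3.45 kW = 3450 W
P_in = V·I·cosφ = 120 × 39.5 × 0.908 = 4304 W
η = P_out / P_in = 3450 / 4304 = 0.802 = 80.2%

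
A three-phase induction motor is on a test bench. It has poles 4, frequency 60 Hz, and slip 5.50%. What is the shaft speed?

1701 rpm

n_s = 120f/p = 120×60/4 = 1800 rpm
n = n_s(1 − s) = 1800 × (1 − 0.055) = 1701 rpm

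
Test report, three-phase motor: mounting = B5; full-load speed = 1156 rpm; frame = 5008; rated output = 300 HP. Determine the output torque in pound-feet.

P_out = 300 × 746 = 223800 W
ω = 2π × 1156/60 = 121.1 rad/s
τ = P_out/ω = 223800/121.1 = 1848 N·m
In lb·ft: 1848/1.356 = 1360 lb·ft

1360 lb·ft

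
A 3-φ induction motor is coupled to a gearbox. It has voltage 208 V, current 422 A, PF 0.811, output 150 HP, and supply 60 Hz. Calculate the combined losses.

11400 W

P_in = √3·V·I·cosφ = 1.732×208×422×0.811 = 123295 W
P_out = 150×746 = 111900 W
Losses = P_in − P_out = 123295 − 111900 = 11395 W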